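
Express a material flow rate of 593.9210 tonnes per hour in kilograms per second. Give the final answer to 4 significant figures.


m_dot = 593.9210 * 1000 / 3600
m_dot = 165.0 kg/s


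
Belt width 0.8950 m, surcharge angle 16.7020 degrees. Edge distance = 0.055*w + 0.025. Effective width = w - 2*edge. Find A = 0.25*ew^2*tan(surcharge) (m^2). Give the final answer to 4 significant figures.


edge = 0.055*0.8950 + 0.025 = 0.074225 m
ew = 0.8950 - 2*0.074225 = 0.74655 m
A = 0.25 * 0.74655^2 * tan(16.7020 deg)
A = 0.04181 m^2


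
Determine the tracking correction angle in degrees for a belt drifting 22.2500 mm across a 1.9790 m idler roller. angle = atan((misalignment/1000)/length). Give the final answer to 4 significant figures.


misalign_m = 22.2500 / 1000 = 0.022250 m
angle = atan(0.022250 / 1.9790)
angle = 0.6442 deg


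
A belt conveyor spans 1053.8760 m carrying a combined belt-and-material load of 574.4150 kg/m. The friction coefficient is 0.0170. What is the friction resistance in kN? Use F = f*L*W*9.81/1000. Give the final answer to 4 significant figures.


F = 0.0170 * 1053.8760 * 574.4150 * 9.81 / 1000
F = 101.0 kN


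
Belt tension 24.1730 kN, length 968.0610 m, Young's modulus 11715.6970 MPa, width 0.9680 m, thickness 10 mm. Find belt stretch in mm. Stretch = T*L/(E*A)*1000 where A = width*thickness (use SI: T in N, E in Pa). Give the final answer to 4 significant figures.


A = 0.9680 * 0.01 = 0.00968 m^2
Stretch = 24.1730*1000 * 968.0610 / (11715.6970e6 * 0.00968) * 1000
Stretch = 206.3 mm


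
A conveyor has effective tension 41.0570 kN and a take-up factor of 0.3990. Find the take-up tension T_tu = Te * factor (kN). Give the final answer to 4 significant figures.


T_tu = 41.0570 * 0.3990
T_tu = 16.38 kN


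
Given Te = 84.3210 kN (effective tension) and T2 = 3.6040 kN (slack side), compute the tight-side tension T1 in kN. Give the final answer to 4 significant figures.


T1 = Te + T2 = 84.3210 + 3.6040
T1 = 87.92 kN


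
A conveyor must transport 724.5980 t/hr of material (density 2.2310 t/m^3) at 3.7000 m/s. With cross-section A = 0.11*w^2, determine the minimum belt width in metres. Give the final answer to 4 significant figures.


A_req = 724.5980 / (3.7000 * 2.2310 * 3600) = 0.0243833 m^2
w = sqrt(0.0243833 / 0.11)
w = 0.4708 m


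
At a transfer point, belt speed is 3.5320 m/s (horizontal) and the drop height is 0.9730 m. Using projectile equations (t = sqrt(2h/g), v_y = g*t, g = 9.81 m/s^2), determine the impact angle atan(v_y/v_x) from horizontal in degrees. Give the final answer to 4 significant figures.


t = sqrt(2*0.9730/9.81) = 0.445386 s
v_y = 9.81 * 0.445386 = 4.36924 m/s
angle = atan(4.36924 / 3.5320) = 51.05 deg


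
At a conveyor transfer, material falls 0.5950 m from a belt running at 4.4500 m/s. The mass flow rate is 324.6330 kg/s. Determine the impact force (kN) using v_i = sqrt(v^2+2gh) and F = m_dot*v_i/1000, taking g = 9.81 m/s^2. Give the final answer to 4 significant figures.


v_i = sqrt(4.4500^2 + 2*9.81*0.5950) = 5.61038 m/s
F = 324.6330 * 5.61038 / 1000
F = 1.821 kN


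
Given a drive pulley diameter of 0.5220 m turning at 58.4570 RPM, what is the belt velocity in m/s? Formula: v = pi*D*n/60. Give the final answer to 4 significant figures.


v = pi * 0.5220 * 58.4570 / 60
v = 1.598 m/s


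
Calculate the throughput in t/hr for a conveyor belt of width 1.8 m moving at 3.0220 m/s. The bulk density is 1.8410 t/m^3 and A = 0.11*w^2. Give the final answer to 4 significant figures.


A = 0.11 * 1.8^2 = 0.3564 m^2
C = 0.3564 * 3.0220 * 1.8410 * 3600
C = 7138 t/hr


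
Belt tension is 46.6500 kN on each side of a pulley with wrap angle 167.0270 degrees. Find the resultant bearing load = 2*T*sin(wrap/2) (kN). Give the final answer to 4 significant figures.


F = 2 * 46.6500 * sin(167.0270/2 deg)
F = 92.70 kN


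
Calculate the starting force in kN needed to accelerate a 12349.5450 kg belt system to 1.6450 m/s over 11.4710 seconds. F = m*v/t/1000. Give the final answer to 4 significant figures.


F = 12349.5450 * 1.6450 / 11.4710 / 1000
F = 1.771 kN


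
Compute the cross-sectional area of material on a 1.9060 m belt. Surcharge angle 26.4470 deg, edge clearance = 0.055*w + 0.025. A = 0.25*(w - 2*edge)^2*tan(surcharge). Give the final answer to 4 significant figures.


edge = 0.055*1.9060 + 0.025 = 0.12983 m
ew = 1.9060 - 2*0.12983 = 1.64634 m
A = 0.25 * 1.64634^2 * tan(26.4470 deg)
A = 0.3371 m^2


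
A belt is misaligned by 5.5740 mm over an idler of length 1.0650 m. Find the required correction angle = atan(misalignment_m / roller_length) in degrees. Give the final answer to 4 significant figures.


misalign_m = 5.5740 / 1000 = 0.005574 m
angle = atan(0.005574 / 1.0650)
angle = 0.2999 deg


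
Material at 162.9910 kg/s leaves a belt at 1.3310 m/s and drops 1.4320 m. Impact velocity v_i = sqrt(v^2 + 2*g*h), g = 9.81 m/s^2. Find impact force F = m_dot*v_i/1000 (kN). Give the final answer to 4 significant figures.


v_i = sqrt(1.3310^2 + 2*9.81*1.4320) = 5.46511 m/s
F = 162.9910 * 5.46511 / 1000
F = 0.8908 kN


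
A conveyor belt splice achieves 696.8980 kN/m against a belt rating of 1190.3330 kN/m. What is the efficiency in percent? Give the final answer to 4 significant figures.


Eff = 696.8980 / 1190.3330 * 100
Eff = 58.55 %


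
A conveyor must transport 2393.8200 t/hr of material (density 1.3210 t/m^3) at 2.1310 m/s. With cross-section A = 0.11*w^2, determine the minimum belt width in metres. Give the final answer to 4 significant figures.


A_req = 2393.8200 / (2.1310 * 1.3210 * 3600) = 0.236212 m^2
w = sqrt(0.236212 / 0.11)
w = 1.465 m


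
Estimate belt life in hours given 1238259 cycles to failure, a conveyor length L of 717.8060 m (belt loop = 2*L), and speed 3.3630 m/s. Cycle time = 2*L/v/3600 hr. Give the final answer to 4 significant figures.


cycle_time = 2 * 717.8060 / 3.3630 / 3600 = 0.118579 hr
life = 1238259 * 0.118579 = 146800 hours


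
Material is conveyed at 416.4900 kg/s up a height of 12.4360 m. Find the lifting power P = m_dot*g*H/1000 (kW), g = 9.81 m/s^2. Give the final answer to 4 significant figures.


P = 416.4900 * 9.81 * 12.4360 / 1000
P = 50.81 kW


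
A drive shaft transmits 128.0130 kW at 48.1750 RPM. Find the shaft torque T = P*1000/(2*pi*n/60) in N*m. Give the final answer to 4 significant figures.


omega = 2*pi*48.1750/60 = 5.04487 rad/s
T = 128.0130*1000 / 5.04487
T = 25370 N*m


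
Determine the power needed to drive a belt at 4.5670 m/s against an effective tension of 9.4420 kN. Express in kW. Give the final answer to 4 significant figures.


P = Te * v = 9.4420 * 4.5670
P = 43.12 kW


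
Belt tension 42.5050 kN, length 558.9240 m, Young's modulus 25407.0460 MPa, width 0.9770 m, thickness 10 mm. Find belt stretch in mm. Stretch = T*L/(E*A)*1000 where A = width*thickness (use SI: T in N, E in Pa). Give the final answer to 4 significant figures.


A = 0.9770 * 0.01 = 0.00977 m^2
Stretch = 42.5050*1000 * 558.9240 / (25407.0460e6 * 0.00977) * 1000
Stretch = 95.71 mm


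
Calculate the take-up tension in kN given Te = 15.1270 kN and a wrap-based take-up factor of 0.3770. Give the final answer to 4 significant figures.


T_tu = 15.1270 * 0.3770
T_tu = 5.703 kN


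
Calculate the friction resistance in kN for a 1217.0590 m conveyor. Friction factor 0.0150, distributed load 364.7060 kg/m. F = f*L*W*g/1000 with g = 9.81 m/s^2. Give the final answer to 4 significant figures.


F = 0.0150 * 1217.0590 * 364.7060 * 9.81 / 1000
F = 65.32 kN


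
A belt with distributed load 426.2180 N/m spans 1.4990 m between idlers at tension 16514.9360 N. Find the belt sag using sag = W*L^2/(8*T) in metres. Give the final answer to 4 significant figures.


sag = 426.2180 * 1.4990^2 / (8 * 16514.9360)
sag = 0.007249 m


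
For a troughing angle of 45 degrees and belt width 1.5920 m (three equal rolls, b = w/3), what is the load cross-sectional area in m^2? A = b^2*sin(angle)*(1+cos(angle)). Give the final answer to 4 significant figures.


b = 1.5920/3 = 0.530667 m
A = 0.530667^2 * sin(45 deg) * (1 + cos(45 deg))
A = 0.3399 m^2


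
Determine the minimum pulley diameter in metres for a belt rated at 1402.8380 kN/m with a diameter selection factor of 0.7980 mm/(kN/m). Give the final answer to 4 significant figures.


D = 1402.8380 * 0.7980 / 1000
D = 1.119 m


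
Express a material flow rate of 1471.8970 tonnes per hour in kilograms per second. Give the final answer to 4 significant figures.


m_dot = 1471.8970 * 1000 / 3600
m_dot = 408.9 kg/s


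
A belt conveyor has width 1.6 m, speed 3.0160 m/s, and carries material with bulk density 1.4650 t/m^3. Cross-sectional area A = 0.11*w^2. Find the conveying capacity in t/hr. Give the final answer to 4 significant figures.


A = 0.11 * 1.6^2 = 0.2816 m^2
C = 0.2816 * 3.0160 * 1.4650 * 3600
C = 4479 t/hr


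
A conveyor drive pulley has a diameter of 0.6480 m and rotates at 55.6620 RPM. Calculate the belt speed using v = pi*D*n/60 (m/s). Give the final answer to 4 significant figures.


v = pi * 0.6480 * 55.6620 / 60
v = 1.889 m/s


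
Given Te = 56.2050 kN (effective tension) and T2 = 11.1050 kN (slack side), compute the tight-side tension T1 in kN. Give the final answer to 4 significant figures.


T1 = Te + T2 = 56.2050 + 11.1050
T1 = 67.31 kN


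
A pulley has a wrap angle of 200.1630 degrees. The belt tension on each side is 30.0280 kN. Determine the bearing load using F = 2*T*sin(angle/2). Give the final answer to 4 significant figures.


F = 2 * 30.0280 * sin(200.1630/2 deg)
F = 59.13 kN


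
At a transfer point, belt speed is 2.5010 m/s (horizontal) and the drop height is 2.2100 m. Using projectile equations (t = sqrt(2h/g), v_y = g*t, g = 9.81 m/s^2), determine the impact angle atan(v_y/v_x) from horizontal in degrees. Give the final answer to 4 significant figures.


t = sqrt(2*2.2100/9.81) = 0.671238 s
v_y = 9.81 * 0.671238 = 6.58484 m/s
angle = atan(6.58484 / 2.5010) = 69.20 deg


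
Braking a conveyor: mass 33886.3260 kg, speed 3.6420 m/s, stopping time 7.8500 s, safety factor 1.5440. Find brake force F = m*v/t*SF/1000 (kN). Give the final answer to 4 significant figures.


F = 33886.3260 * 3.6420 / 7.8500 * 1.5440 / 1000
F = 24.27 kN


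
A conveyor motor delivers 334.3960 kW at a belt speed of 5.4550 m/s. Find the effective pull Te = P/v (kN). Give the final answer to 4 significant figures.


Te = P / v = 334.3960 / 5.4550
Te = 61.30 kN


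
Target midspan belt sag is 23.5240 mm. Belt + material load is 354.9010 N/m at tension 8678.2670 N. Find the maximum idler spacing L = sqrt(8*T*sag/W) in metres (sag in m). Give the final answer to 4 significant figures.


sag = 23.5240/1000 = 0.023524 m
L = sqrt(8 * 8678.2670 * 0.023524 / 354.9010)
L = 2.145 m


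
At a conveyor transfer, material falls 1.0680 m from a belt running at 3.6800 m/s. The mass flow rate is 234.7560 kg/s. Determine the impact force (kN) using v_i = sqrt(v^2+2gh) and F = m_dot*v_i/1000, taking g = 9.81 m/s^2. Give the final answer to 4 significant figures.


v_i = sqrt(3.6800^2 + 2*9.81*1.0680) = 5.87338 m/s
F = 234.7560 * 5.87338 / 1000
F = 1.379 kN


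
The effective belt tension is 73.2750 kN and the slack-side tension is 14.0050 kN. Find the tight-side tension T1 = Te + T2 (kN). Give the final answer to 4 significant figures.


T1 = Te + T2 = 73.2750 + 14.0050
T1 = 87.28 kN


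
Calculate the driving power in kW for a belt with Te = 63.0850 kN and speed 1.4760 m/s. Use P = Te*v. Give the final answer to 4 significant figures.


P = Te * v = 63.0850 * 1.4760
P = 93.11 kW


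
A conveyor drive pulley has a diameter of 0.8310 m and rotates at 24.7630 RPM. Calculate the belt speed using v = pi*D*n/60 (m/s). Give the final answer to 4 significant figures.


v = pi * 0.8310 * 24.7630 / 60
v = 1.077 m/s


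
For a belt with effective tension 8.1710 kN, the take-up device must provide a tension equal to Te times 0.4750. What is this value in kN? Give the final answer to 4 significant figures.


T_tu = 8.1710 * 0.4750
T_tu = 3.881 kN


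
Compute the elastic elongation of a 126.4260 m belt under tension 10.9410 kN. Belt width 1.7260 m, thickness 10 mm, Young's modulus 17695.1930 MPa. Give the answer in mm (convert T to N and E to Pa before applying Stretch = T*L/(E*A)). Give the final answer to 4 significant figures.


A = 1.7260 * 0.01 = 0.01726 m^2
Stretch = 10.9410*1000 * 126.4260 / (17695.1930e6 * 0.01726) * 1000
Stretch = 4.529 mm


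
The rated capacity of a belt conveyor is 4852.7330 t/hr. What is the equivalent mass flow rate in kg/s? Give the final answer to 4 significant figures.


m_dot = 4852.7330 * 1000 / 3600
m_dot = 1348 kg/s


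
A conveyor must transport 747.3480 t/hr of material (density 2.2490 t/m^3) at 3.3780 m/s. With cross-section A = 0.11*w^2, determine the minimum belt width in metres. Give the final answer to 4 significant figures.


A_req = 747.3480 / (3.3780 * 2.2490 * 3600) = 0.0273257 m^2
w = sqrt(0.0273257 / 0.11)
w = 0.4984 m


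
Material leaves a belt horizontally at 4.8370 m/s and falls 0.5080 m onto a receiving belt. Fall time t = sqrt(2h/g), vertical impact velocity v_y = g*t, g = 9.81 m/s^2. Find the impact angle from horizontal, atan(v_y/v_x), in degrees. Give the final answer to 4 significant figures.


t = sqrt(2*0.5080/9.81) = 0.321819 s
v_y = 9.81 * 0.321819 = 3.15704 m/s
angle = atan(3.15704 / 4.8370) = 33.13 deg


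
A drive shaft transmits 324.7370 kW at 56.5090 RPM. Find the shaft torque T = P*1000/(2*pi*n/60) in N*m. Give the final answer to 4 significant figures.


omega = 2*pi*56.5090/60 = 5.91761 rad/s
T = 324.7370*1000 / 5.91761
T = 54880 N*m


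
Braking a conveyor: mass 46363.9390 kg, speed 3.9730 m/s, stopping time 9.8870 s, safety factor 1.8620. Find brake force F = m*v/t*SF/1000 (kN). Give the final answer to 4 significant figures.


F = 46363.9390 * 3.9730 / 9.8870 * 1.8620 / 1000
F = 34.69 kN


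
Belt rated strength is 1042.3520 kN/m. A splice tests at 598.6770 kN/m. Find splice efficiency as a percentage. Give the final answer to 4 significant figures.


Eff = 598.6770 / 1042.3520 * 100
Eff = 57.44 %


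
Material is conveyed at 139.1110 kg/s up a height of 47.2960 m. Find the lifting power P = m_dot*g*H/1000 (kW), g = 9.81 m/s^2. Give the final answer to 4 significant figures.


P = 139.1110 * 9.81 * 47.2960 / 1000
P = 64.54 kW


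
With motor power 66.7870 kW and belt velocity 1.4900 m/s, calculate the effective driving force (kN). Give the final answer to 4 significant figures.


Te = P / v = 66.7870 / 1.4900
Te = 44.82 kN


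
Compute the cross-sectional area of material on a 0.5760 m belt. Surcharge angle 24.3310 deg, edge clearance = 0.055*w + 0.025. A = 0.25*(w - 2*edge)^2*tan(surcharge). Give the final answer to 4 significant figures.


edge = 0.055*0.5760 + 0.025 = 0.05668 m
ew = 0.5760 - 2*0.05668 = 0.46264 m
A = 0.25 * 0.46264^2 * tan(24.3310 deg)
A = 0.02420 m^2


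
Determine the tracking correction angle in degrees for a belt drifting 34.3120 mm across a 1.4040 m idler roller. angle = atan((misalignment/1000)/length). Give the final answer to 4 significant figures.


misalign_m = 34.3120 / 1000 = 0.034312 m
angle = atan(0.034312 / 1.4040)
angle = 1.400 deg


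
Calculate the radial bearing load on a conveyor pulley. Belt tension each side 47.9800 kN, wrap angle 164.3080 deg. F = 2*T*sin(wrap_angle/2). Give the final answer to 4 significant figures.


F = 2 * 47.9800 * sin(164.3080/2 deg)
F = 95.06 kN


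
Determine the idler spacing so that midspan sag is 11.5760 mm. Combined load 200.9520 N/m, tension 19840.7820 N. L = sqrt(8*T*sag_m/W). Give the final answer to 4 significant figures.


sag = 11.5760/1000 = 0.011576 m
L = sqrt(8 * 19840.7820 * 0.011576 / 200.9520)
L = 3.024 m


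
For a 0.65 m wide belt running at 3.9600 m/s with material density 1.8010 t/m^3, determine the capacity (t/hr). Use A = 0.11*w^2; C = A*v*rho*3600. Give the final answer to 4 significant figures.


A = 0.11 * 0.65^2 = 0.046475 m^2
C = 0.046475 * 3.9600 * 1.8010 * 3600
C = 1193 t/hr


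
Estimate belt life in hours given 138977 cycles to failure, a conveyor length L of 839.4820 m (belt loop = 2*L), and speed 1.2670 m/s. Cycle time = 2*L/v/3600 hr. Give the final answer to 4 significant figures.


cycle_time = 2 * 839.4820 / 1.2670 / 3600 = 0.368097 hr
life = 138977 * 0.368097 = 51160 hours


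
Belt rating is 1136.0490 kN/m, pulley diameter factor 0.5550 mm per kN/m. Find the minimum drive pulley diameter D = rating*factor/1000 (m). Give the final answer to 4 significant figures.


D = 1136.0490 * 0.5550 / 1000
D = 0.6305 m


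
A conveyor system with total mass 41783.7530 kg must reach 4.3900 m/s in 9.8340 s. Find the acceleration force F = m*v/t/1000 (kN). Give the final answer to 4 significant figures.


F = 41783.7530 * 4.3900 / 9.8340 / 1000
F = 18.65 kN


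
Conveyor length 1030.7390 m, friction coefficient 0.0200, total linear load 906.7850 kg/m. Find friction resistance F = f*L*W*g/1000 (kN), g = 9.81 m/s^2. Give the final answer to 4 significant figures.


F = 0.0200 * 1030.7390 * 906.7850 * 9.81 / 1000
F = 183.4 kN


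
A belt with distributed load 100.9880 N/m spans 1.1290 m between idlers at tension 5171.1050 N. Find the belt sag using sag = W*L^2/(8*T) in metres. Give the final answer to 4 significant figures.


sag = 100.9880 * 1.1290^2 / (8 * 5171.1050)
sag = 0.003112 m


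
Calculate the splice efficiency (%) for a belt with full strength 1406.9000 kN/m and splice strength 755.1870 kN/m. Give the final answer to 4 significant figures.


Eff = 755.1870 / 1406.9000 * 100
Eff = 53.68 %


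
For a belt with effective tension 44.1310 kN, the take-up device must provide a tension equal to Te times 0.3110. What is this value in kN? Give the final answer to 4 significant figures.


T_tu = 44.1310 * 0.3110
T_tu = 13.72 kN


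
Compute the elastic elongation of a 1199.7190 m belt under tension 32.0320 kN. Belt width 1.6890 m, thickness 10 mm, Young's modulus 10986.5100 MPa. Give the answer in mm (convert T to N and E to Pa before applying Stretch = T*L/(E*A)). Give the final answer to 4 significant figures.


A = 1.6890 * 0.01 = 0.01689 m^2
Stretch = 32.0320*1000 * 1199.7190 / (10986.5100e6 * 0.01689) * 1000
Stretch = 207.1 mm


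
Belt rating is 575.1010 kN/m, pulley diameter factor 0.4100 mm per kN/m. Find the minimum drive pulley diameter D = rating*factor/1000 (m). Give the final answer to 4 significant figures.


D = 575.1010 * 0.4100 / 1000
D = 0.2358 m


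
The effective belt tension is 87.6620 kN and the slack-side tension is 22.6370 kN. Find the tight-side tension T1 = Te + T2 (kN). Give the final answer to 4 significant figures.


T1 = Te + T2 = 87.6620 + 22.6370
T1 = 110.3 kN


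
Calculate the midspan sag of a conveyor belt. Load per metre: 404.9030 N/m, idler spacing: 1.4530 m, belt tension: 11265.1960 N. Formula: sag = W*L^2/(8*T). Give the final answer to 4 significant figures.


sag = 404.9030 * 1.4530^2 / (8 * 11265.1960)
sag = 0.009485 m


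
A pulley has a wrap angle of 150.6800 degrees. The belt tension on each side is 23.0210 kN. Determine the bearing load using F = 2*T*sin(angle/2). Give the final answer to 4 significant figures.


F = 2 * 23.0210 * sin(150.6800/2 deg)
F = 44.54 kN


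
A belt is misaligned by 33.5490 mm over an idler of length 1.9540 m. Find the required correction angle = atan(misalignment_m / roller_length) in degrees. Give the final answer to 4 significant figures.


misalign_m = 33.5490 / 1000 = 0.033549 m
angle = atan(0.033549 / 1.9540)
angle = 0.9836 deg


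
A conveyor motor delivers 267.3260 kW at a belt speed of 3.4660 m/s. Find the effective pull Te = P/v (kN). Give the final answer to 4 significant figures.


Te = P / v = 267.3260 / 3.4660
Te = 77.13 kN


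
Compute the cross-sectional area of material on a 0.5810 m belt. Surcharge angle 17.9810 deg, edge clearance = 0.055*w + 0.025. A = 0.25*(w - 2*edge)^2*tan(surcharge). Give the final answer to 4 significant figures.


edge = 0.055*0.5810 + 0.025 = 0.056955 m
ew = 0.5810 - 2*0.056955 = 0.46709 m
A = 0.25 * 0.46709^2 * tan(17.9810 deg)
A = 0.01770 m^2


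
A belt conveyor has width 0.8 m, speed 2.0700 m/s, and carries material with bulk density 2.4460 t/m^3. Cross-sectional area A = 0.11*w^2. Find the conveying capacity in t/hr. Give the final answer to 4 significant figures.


A = 0.11 * 0.8^2 = 0.0704 m^2
C = 0.0704 * 2.0700 * 2.4460 * 3600
C = 1283 t/hr


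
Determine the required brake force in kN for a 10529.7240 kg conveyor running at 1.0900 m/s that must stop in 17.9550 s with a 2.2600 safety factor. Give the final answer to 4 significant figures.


F = 10529.7240 * 1.0900 / 17.9550 * 2.2600 / 1000
F = 1.445 kN


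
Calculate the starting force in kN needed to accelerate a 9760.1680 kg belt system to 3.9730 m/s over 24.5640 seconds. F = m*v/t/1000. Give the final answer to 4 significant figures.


F = 9760.1680 * 3.9730 / 24.5640 / 1000
F = 1.579 kN


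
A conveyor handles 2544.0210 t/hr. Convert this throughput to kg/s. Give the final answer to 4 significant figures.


m_dot = 2544.0210 * 1000 / 3600
m_dot = 706.7 kg/s


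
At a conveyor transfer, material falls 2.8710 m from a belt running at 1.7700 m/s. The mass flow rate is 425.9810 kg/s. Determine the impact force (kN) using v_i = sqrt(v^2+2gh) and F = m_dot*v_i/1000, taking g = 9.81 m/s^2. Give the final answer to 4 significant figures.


v_i = sqrt(1.7700^2 + 2*9.81*2.8710) = 7.71116 m/s
F = 425.9810 * 7.71116 / 1000
F = 3.285 kN


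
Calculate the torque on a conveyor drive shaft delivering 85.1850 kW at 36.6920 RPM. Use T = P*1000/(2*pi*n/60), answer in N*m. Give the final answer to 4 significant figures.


omega = 2*pi*36.6920/60 = 3.84238 rad/s
T = 85.1850*1000 / 3.84238
T = 22170 N*m


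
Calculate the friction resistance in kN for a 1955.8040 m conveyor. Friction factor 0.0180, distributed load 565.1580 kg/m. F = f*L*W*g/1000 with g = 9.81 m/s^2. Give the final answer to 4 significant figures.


F = 0.0180 * 1955.8040 * 565.1580 * 9.81 / 1000
F = 195.2 kN


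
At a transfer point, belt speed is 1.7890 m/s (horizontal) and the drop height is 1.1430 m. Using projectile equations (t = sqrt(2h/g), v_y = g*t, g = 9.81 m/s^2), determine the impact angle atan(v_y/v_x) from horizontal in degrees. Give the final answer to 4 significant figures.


t = sqrt(2*1.1430/9.81) = 0.482729 s
v_y = 9.81 * 0.482729 = 4.73557 m/s
angle = atan(4.73557 / 1.7890) = 69.30 deg


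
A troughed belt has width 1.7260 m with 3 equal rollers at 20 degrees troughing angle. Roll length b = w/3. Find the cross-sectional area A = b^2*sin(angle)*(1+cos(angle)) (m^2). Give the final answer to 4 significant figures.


b = 1.7260/3 = 0.575333 m
A = 0.575333^2 * sin(20 deg) * (1 + cos(20 deg))
A = 0.2196 m^2


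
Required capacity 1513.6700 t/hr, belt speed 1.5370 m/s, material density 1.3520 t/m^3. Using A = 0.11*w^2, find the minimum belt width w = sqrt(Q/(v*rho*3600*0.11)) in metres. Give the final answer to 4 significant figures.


A_req = 1513.6700 / (1.5370 * 1.3520 * 3600) = 0.202338 m^2
w = sqrt(0.202338 / 0.11)
w = 1.356 m


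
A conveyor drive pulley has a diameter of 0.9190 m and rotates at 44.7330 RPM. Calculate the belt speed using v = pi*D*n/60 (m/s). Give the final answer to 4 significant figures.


v = pi * 0.9190 * 44.7330 / 60
v = 2.152 m/s


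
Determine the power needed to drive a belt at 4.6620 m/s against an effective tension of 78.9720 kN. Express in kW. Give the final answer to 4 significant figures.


P = Te * v = 78.9720 * 4.6620
P = 368.2 kW


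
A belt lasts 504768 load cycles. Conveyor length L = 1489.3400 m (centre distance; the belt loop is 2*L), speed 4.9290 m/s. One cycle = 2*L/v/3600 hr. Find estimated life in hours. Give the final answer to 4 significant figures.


cycle_time = 2 * 1489.3400 / 4.9290 / 3600 = 0.167866 hr
life = 504768 * 0.167866 = 84730 hours


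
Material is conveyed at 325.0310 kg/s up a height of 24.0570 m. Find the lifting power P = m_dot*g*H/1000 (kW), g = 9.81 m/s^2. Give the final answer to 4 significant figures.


P = 325.0310 * 9.81 * 24.0570 / 1000
P = 76.71 kW


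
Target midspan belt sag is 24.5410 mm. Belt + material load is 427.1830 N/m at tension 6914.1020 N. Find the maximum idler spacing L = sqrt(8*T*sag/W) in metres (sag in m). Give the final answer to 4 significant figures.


sag = 24.5410/1000 = 0.024541 m
L = sqrt(8 * 6914.1020 * 0.024541 / 427.1830)
L = 1.783 m


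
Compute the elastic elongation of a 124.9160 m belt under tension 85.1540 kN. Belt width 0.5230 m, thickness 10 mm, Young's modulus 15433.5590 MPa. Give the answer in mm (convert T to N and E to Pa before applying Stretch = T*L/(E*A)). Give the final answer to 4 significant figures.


A = 0.5230 * 0.01 = 0.00523 m^2
Stretch = 85.1540*1000 * 124.9160 / (15433.5590e6 * 0.00523) * 1000
Stretch = 131.8 mm


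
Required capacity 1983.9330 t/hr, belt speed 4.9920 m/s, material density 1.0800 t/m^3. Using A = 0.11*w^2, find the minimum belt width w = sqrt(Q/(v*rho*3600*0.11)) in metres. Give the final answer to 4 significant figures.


A_req = 1983.9330 / (4.9920 * 1.0800 * 3600) = 0.102218 m^2
w = sqrt(0.102218 / 0.11)
w = 0.9640 m


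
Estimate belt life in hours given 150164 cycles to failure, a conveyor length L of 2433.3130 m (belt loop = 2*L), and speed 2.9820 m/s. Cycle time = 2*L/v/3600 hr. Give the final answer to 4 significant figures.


cycle_time = 2 * 2433.3130 / 2.9820 / 3600 = 0.453334 hr
life = 150164 * 0.453334 = 68070 hours


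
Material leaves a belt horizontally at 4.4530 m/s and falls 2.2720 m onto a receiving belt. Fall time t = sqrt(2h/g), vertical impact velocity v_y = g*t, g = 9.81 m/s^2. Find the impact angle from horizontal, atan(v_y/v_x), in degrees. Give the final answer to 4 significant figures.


t = sqrt(2*2.2720/9.81) = 0.680589 s
v_y = 9.81 * 0.680589 = 6.67658 m/s
angle = atan(6.67658 / 4.4530) = 56.30 deg


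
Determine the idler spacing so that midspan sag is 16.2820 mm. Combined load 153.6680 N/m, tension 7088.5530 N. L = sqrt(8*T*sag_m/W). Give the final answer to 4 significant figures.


sag = 16.2820/1000 = 0.016282 m
L = sqrt(8 * 7088.5530 * 0.016282 / 153.6680)
L = 2.451 m


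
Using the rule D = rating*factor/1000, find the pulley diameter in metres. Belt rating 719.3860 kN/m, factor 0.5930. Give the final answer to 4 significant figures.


D = 719.3860 * 0.5930 / 1000
D = 0.4266 m


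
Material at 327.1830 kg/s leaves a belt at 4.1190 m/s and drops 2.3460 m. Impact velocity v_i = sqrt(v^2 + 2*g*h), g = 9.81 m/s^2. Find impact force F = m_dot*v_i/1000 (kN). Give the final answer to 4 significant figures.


v_i = sqrt(4.1190^2 + 2*9.81*2.3460) = 7.93692 m/s
F = 327.1830 * 7.93692 / 1000
F = 2.597 kN


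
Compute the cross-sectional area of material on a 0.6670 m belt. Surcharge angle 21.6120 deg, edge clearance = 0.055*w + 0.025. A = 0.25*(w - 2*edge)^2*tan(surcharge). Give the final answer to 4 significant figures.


edge = 0.055*0.6670 + 0.025 = 0.061685 m
ew = 0.6670 - 2*0.061685 = 0.54363 m
A = 0.25 * 0.54363^2 * tan(21.6120 deg)
A = 0.02927 m^2


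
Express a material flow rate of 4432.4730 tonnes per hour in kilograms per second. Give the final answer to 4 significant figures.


m_dot = 4432.4730 * 1000 / 3600
m_dot = 1231 kg/s


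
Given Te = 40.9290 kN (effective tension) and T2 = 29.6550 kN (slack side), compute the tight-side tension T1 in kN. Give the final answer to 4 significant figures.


T1 = Te + T2 = 40.9290 + 29.6550
T1 = 70.58 kN


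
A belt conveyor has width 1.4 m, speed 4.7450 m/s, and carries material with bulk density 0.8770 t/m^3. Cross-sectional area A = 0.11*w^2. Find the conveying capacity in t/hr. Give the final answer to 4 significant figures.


A = 0.11 * 1.4^2 = 0.2156 m^2
C = 0.2156 * 4.7450 * 0.8770 * 3600
C = 3230 t/hr


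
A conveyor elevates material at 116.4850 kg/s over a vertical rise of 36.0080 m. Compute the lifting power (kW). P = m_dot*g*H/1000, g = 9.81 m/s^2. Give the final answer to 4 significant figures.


P = 116.4850 * 9.81 * 36.0080 / 1000
P = 41.15 kW


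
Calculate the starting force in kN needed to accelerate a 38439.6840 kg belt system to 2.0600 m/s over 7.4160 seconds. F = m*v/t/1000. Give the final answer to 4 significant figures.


F = 38439.6840 * 2.0600 / 7.4160 / 1000
F = 10.68 kN


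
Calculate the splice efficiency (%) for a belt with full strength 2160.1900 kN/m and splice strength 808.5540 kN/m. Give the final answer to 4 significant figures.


Eff = 808.5540 / 2160.1900 * 100
Eff = 37.43 %


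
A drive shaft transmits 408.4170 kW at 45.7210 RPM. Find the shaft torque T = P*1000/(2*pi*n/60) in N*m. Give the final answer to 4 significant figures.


omega = 2*pi*45.7210/60 = 4.78789 rad/s
T = 408.4170*1000 / 4.78789
T = 85300 N*m


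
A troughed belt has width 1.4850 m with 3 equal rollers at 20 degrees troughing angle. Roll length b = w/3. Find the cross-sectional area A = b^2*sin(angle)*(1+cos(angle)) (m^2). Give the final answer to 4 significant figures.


b = 1.4850/3 = 0.495 m
A = 0.495^2 * sin(20 deg) * (1 + cos(20 deg))
A = 0.1626 m^2


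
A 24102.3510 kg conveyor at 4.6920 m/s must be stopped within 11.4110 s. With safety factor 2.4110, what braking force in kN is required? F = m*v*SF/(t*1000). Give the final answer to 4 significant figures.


F = 24102.3510 * 4.6920 / 11.4110 * 2.4110 / 1000
F = 23.89 kN


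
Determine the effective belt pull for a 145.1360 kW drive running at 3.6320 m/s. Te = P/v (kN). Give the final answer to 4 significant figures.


Te = P / v = 145.1360 / 3.6320
Te = 39.96 kN


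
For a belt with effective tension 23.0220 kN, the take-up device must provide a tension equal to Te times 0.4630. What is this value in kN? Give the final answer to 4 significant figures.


T_tu = 23.0220 * 0.4630
T_tu = 10.66 kN


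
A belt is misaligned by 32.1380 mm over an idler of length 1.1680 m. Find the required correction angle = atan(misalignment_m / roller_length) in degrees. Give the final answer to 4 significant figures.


misalign_m = 32.1380 / 1000 = 0.032138 m
angle = atan(0.032138 / 1.1680)
angle = 1.576 deg


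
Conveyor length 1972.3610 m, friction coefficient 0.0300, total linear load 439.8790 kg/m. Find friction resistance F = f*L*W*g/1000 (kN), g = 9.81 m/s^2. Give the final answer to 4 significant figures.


F = 0.0300 * 1972.3610 * 439.8790 * 9.81 / 1000
F = 255.3 kN


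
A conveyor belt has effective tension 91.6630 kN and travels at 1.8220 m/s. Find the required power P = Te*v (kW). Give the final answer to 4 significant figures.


P = Te * v = 91.6630 * 1.8220
P = 167.0 kW


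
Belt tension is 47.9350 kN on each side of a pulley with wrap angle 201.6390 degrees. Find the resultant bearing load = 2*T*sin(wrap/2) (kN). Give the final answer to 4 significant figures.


F = 2 * 47.9350 * sin(201.6390/2 deg)
F = 94.17 kN


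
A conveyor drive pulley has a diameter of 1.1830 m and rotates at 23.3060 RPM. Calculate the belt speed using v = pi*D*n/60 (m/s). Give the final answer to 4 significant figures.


v = pi * 1.1830 * 23.3060 / 60
v = 1.444 m/s


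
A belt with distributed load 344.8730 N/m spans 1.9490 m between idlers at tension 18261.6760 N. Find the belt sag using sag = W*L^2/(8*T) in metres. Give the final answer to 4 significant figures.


sag = 344.8730 * 1.9490^2 / (8 * 18261.6760)
sag = 0.008967 m


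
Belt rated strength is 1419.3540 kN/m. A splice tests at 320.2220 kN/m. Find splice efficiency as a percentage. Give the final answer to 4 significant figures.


Eff = 320.2220 / 1419.3540 * 100
Eff = 22.56 %


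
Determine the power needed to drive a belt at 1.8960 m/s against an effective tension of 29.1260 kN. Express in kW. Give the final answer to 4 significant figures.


P = Te * v = 29.1260 * 1.8960
P = 55.22 kW


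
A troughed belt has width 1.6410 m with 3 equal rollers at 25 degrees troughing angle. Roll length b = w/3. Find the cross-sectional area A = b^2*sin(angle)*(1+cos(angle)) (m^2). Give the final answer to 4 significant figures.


b = 1.6410/3 = 0.547 m
A = 0.547^2 * sin(25 deg) * (1 + cos(25 deg))
A = 0.2411 m^2


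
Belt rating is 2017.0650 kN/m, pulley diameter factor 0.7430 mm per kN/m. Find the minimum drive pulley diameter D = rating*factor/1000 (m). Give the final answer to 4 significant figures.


D = 2017.0650 * 0.7430 / 1000
D = 1.499 m


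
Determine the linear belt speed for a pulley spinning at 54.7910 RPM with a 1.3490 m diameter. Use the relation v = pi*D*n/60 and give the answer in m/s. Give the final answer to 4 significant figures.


v = pi * 1.3490 * 54.7910 / 60
v = 3.870 m/s


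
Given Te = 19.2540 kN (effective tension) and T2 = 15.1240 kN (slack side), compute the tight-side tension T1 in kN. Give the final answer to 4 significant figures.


T1 = Te + T2 = 19.2540 + 15.1240
T1 = 34.38 kN


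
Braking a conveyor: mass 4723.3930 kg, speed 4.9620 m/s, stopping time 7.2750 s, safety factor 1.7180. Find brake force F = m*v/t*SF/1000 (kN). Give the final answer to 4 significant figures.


F = 4723.3930 * 4.9620 / 7.2750 * 1.7180 / 1000
F = 5.535 kN


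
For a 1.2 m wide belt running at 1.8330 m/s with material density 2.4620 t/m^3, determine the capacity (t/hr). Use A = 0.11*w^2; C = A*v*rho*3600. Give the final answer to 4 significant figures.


A = 0.11 * 1.2^2 = 0.1584 m^2
C = 0.1584 * 1.8330 * 2.4620 * 3600
C = 2573 t/hr


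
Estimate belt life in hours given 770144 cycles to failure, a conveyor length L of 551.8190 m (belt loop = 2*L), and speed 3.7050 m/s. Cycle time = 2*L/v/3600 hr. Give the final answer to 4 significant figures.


cycle_time = 2 * 551.8190 / 3.7050 / 3600 = 0.0827439 hr
life = 770144 * 0.0827439 = 63720 hours


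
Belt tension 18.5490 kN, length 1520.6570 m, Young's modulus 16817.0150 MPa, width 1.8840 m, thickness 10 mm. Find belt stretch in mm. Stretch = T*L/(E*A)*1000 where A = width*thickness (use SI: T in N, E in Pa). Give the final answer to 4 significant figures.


A = 1.8840 * 0.01 = 0.01884 m^2
Stretch = 18.5490*1000 * 1520.6570 / (16817.0150e6 * 0.01884) * 1000
Stretch = 89.03 mm


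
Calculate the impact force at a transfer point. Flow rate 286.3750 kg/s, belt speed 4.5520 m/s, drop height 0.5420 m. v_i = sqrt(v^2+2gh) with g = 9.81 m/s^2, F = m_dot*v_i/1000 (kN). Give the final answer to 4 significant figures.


v_i = sqrt(4.5520^2 + 2*9.81*0.5420) = 5.59953 m/s
F = 286.3750 * 5.59953 / 1000
F = 1.604 kN


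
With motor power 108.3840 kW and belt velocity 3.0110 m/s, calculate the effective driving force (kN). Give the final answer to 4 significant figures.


Te = P / v = 108.3840 / 3.0110
Te = 36.00 kN


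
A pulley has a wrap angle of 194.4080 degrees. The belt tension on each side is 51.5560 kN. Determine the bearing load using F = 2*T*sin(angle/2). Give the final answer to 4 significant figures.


F = 2 * 51.5560 * sin(194.4080/2 deg)
F = 102.3 kN


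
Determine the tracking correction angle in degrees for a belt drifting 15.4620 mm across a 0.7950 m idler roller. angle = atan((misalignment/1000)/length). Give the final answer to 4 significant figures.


misalign_m = 15.4620 / 1000 = 0.015462 m
angle = atan(0.015462 / 0.7950)
angle = 1.114 deg


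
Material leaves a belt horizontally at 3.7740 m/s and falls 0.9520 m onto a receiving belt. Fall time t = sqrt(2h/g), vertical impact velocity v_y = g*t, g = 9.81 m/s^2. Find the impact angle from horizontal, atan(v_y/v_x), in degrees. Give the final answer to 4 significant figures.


t = sqrt(2*0.9520/9.81) = 0.440554 s
v_y = 9.81 * 0.440554 = 4.32183 m/s
angle = atan(4.32183 / 3.7740) = 48.87 deg


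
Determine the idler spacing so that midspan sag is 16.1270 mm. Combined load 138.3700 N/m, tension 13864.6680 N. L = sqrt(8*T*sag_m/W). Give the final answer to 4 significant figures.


sag = 16.1270/1000 = 0.016127 m
L = sqrt(8 * 13864.6680 * 0.016127 / 138.3700)
L = 3.595 m


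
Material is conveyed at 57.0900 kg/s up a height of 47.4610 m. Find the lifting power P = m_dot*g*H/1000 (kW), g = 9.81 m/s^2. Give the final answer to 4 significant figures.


P = 57.0900 * 9.81 * 47.4610 / 1000
P = 26.58 kW


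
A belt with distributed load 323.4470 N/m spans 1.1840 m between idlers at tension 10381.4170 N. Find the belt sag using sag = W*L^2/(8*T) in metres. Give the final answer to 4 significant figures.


sag = 323.4470 * 1.1840^2 / (8 * 10381.4170)
sag = 0.005460 m


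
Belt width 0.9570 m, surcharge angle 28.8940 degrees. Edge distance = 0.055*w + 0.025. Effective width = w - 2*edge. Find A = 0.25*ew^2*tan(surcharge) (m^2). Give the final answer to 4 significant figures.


edge = 0.055*0.9570 + 0.025 = 0.077635 m
ew = 0.9570 - 2*0.077635 = 0.80173 m
A = 0.25 * 0.80173^2 * tan(28.8940 deg)
A = 0.08869 m^2


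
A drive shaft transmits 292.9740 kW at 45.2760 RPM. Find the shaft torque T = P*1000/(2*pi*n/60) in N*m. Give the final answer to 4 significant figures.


omega = 2*pi*45.2760/60 = 4.74129 rad/s
T = 292.9740*1000 / 4.74129
T = 61790 N*m


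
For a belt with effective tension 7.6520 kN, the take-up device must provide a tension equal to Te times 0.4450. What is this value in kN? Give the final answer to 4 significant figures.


T_tu = 7.6520 * 0.4450
T_tu = 3.405 kN


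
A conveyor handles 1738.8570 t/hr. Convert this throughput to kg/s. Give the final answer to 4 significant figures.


m_dot = 1738.8570 * 1000 / 3600
m_dot = 483.0 kg/s


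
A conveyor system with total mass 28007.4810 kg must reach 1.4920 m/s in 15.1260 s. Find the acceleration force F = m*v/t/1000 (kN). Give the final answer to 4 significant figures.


F = 28007.4810 * 1.4920 / 15.1260 / 1000
F = 2.763 kN


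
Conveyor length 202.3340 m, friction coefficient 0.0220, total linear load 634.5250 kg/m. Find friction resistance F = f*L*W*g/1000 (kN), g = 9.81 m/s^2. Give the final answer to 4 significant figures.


F = 0.0220 * 202.3340 * 634.5250 * 9.81 / 1000
F = 27.71 kN


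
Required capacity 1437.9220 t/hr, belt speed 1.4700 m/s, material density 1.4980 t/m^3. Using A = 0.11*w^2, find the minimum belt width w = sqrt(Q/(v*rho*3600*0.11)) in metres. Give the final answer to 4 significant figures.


A_req = 1437.9220 / (1.4700 * 1.4980 * 3600) = 0.181386 m^2
w = sqrt(0.181386 / 0.11)
w = 1.284 m


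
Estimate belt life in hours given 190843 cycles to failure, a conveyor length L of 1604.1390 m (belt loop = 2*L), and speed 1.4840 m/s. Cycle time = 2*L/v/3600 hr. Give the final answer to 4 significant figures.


cycle_time = 2 * 1604.1390 / 1.4840 / 3600 = 0.600531 hr
life = 190843 * 0.600531 = 114600 hours


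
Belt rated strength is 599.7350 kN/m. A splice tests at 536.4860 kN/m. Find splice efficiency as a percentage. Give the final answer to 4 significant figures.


Eff = 536.4860 / 599.7350 * 100
Eff = 89.45 %


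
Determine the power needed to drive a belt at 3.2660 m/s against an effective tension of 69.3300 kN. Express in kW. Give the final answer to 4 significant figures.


P = Te * v = 69.3300 * 3.2660
P = 226.4 kW


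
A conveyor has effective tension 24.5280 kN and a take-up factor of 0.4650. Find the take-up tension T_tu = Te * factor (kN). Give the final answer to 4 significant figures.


T_tu = 24.5280 * 0.4650
T_tu = 11.41 kN


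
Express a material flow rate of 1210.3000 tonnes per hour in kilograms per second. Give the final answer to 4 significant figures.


m_dot = 1210.3000 * 1000 / 3600
m_dot = 336.2 kg/s


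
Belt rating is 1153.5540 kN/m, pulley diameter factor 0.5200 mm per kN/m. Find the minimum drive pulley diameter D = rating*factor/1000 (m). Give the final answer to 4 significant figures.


D = 1153.5540 * 0.5200 / 1000
D = 0.5998 m
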